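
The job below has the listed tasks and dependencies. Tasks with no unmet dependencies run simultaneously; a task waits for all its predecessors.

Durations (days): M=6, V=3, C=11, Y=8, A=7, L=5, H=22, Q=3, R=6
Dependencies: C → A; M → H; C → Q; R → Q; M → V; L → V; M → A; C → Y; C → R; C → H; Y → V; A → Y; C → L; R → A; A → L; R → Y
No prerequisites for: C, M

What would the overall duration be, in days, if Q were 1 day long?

Critical path before the change: C→R→A→Y→V = 11+6+7+8+3 = 35 giving 35 days.
Q has 15 days of float (longest path through it is 20).
The critical path is still C→R→A→Y→V; finish is now 35 days.

35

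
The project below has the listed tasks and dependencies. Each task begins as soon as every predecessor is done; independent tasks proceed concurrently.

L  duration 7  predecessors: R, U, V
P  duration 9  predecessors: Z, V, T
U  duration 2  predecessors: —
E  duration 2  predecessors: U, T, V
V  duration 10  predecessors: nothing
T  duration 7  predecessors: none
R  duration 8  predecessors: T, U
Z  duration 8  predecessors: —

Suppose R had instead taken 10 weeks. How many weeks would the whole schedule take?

24

As given, the longest chain is T→R→L = 7+8+7 = 22, so the finish is 22 weeks.
R lies on that path, so at 10 weeks the path becomes 24 weeks.
No other chain overtakes it, so the finish is 24 weeks.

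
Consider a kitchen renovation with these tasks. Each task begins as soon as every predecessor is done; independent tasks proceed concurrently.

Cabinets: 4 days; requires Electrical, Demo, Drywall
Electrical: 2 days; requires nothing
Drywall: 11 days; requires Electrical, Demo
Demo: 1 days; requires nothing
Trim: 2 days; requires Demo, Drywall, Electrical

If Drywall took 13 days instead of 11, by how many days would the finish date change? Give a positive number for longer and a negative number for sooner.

2

Actual critical path: Electrical→Drywall→Cabinets = 2+11+4 = 17 ⇒ 17 days.
Since Drywall is critical, the +2 change carries straight to that chain (now 19 days).
That remains the longest chain; total 19 days.
Change in finish: 19 − 17 = +2 days.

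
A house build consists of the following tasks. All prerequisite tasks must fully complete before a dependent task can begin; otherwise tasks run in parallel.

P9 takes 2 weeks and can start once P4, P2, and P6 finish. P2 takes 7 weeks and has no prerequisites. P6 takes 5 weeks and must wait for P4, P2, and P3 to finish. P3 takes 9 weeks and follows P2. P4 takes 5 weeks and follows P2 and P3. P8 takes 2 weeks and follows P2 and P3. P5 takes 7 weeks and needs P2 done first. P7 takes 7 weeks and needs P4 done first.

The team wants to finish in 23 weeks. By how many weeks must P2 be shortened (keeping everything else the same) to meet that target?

Current finish: 28 weeks; target: 23.
P2 is on every critical path, so each week cut from P2 cuts the finish by one (this holds down to a finish of 22).
Need 28 − 23 = 5 weeks off P2 → P2 becomes 2 weeks, finish becomes 23.

5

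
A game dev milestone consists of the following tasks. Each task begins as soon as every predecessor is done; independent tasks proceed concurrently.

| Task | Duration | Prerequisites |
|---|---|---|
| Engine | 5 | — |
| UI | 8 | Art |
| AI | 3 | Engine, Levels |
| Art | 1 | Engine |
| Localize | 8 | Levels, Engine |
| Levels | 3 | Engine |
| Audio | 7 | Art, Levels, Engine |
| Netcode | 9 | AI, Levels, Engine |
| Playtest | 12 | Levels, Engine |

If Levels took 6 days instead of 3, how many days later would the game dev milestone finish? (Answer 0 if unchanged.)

3

The binding path is Engine→Levels→AI→Netcode = 5+3+3+9 = 20; finish at 20 days.
Levels is on the critical path; changing it to 6 makes that path 23 days.
That remains the longest chain; total 23 days.
Change in finish: 23 − 20 = +3 days.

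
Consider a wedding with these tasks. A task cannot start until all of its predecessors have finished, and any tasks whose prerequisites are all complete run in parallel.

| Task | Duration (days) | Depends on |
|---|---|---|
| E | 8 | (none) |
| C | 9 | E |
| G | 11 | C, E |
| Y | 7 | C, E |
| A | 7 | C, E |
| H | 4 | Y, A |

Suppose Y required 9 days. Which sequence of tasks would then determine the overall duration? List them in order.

Baseline: E→C→Y→H = 8+9+7+4 = 28 → 28 days.
Y is on the critical path; changing it to 9 makes that path 30 days.
The critical path is still E→C→Y→H; finish is now 30 days.

E, C, Y, H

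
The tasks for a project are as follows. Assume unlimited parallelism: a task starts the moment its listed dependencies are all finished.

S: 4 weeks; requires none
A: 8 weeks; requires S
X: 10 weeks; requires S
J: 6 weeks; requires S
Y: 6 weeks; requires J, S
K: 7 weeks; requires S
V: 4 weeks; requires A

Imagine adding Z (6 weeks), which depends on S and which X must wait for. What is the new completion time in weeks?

Originally the job takes 16 weeks.
With Z inserted, X now waits for max(S, Z).
New critical path: S→Z→X = 4+6+10 = 20 ⇒ 20 weeks.

20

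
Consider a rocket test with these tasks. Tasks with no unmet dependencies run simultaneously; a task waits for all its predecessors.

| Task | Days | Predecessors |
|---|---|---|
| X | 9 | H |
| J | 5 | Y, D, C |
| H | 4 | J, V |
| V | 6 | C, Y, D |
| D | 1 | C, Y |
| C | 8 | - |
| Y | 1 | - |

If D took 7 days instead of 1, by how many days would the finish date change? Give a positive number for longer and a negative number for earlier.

Baseline: C→D→V→H→X = 8+1+6+4+9 = 28 → 28 days.
Since D is critical, the +6 change carries straight to that chain (now 34 days).
That remains the longest chain; total 34 days.
Change in finish: 34 − 28 = +6 days.

6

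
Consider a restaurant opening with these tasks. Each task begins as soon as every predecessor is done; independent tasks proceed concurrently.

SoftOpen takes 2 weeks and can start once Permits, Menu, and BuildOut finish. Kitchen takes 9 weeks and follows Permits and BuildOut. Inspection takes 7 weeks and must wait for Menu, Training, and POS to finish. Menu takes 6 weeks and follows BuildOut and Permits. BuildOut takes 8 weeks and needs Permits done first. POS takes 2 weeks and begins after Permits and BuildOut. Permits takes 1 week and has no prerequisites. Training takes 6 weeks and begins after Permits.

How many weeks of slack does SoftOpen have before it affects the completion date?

Critical path: Permits→BuildOut→Menu→Inspection = 1+8+6+7 = 22, so the finish is 22 weeks.
SoftOpen finishes as early as 17 and must finish by 22.
So SoftOpen can slip 22 − 17 = 5 weeks.

5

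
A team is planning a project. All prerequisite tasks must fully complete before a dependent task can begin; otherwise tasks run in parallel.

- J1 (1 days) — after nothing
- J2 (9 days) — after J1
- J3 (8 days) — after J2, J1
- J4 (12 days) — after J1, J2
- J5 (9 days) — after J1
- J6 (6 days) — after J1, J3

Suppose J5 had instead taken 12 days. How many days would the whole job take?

Critical path before the change: J1→J2→J3→J6 = 1+9+8+6 = 24 giving 24 days.
J5 has 14 days of float (longest path through it is 10).
That remains the longest chain; total 24 days.

24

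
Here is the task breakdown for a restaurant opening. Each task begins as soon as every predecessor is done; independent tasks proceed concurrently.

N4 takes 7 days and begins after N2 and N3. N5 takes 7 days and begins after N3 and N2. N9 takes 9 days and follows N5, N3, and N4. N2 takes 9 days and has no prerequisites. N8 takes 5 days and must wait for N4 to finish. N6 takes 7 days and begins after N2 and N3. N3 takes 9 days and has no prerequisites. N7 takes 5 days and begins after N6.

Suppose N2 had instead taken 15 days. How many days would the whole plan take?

31

As given, the longest chain is N2→N4→N9 = 9+7+9 = 25, so the finish is 25 days.
N2 is on the critical path; changing it to 15 makes that path 31 days.
The critical path is still N2→N4→N9; finish is now 31 days.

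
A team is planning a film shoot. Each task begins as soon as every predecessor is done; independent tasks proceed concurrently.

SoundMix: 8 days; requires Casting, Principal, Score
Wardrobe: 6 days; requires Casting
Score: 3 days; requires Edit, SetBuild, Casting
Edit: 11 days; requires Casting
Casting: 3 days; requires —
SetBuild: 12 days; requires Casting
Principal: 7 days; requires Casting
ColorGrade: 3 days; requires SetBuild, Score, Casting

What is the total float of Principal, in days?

The longest chain is Casting→SetBuild→Score→SoundMix = 3+12+3+8 = 26; overall finish 26 days.
Principal finishes as early as 10 and must finish by 18.
Slack of Principal = 11 − 3 = 8 days.

8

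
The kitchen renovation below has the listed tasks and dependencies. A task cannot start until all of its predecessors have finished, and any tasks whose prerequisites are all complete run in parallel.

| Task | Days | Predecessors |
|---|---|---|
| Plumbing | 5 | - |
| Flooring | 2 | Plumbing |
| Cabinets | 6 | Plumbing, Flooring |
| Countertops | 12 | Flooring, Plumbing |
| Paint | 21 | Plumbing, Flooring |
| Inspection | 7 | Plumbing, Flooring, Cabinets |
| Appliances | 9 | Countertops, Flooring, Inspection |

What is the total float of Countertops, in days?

1

Plumbing→Flooring→Cabinets→Inspection→Appliances = 5+2+6+7+9 = 29 sets the makespan at 29 days.
The longest chain containing Countertops totals 28 days.
Float = 29 − 28 = 1.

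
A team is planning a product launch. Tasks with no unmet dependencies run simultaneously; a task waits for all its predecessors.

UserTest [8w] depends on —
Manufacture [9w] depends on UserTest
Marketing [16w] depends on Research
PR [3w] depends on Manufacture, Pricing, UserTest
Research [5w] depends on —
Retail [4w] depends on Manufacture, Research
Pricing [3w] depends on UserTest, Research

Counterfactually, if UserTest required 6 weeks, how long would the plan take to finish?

21

Actual critical path: UserTest→Manufacture→Retail = 8+9+4 = 21 ⇒ 21 weeks.
Since UserTest is critical, the -2 change carries straight to that chain (now 19 weeks).
New critical path: Research→Marketing = 5+16 = 21 ⇒ 21 weeks.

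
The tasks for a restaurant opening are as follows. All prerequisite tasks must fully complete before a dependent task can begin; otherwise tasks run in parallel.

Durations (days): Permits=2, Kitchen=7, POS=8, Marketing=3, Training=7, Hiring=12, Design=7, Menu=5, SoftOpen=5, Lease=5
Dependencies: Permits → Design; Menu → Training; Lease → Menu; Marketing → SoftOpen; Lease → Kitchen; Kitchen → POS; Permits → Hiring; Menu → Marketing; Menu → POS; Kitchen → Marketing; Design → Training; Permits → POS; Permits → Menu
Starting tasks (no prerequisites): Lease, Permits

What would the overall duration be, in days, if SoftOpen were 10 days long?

As given, the longest chain is Lease→Kitchen→Marketing→SoftOpen = 5+7+3+5 = 20, so the finish is 20 days.
Since SoftOpen is critical, the +5 change carries straight to that chain (now 25 days).
No other chain overtakes it, so the finish is 25 days.

25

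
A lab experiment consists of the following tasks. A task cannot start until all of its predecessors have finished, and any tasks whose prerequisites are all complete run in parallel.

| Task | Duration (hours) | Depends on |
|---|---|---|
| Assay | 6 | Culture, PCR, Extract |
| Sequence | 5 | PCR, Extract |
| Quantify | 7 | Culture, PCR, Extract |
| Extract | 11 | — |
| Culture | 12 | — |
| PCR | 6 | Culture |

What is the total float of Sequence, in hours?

2

Culture→PCR→Quantify = 12+6+7 = 25 sets the makespan at 25 hours.
Sequence finishes as early as 23 and must finish by 25.
So Sequence can slip 25 − 23 = 2 hours.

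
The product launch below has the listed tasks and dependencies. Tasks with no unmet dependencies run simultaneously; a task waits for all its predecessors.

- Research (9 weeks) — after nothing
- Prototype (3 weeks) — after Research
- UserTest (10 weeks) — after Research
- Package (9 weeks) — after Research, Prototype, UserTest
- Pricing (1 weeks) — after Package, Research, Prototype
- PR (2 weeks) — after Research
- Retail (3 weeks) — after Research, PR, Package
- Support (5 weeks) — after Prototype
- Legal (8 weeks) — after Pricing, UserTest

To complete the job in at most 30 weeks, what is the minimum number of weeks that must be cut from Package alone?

Current finish: 37 weeks; target: 30.
Package is on every critical path, so each week cut from Package cuts the finish by one (this holds down to a finish of 29).
Need 37 − 30 = 7 weeks off Package → Package becomes 2 weeks, finish becomes 30.

7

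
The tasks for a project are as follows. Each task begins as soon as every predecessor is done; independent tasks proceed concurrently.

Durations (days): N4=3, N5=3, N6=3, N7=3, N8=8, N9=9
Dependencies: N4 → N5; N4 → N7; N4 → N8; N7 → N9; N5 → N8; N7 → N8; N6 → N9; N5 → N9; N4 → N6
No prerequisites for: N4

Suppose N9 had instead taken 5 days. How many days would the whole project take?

14

Baseline: N4→N5→N9 = 3+3+9 = 15 → 15 days.
Since N9 is critical, the -4 change carries straight to that chain (now 11 days).
The binding chain switches to N4→N5→N8 = 3+3+8 = 14; finish 14 days.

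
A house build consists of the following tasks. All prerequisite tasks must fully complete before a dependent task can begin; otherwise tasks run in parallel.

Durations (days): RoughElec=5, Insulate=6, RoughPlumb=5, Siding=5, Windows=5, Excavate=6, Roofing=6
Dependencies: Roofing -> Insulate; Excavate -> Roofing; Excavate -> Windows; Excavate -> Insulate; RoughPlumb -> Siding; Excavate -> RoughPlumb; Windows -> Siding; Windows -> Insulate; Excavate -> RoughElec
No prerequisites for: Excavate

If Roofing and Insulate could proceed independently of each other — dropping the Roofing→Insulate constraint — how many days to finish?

Original critical path: Excavate→Roofing→Insulate = 6+6+6 = 18 ⇒ 18 days.
Without Roofing→Insulate, Insulate's earliest start moves from 12 to 11.
The longest chain is now Excavate→Windows→Insulate = 6+5+6 = 17, so the house build takes 17 days.

17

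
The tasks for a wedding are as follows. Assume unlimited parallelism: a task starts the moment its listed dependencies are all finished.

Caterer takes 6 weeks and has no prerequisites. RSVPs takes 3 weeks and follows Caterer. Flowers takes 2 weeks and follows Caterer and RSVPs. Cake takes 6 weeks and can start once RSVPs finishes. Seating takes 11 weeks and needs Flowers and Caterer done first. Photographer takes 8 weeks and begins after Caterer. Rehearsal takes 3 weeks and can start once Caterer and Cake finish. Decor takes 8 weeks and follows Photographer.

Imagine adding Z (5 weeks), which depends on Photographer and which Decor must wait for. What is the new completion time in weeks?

27

Originally the plan takes 22 weeks.
With Z inserted, Decor now waits for max(Photographer, Z).
New critical path: Caterer→Photographer→Z→Decor = 6+8+5+8 = 27 ⇒ 27 weeks.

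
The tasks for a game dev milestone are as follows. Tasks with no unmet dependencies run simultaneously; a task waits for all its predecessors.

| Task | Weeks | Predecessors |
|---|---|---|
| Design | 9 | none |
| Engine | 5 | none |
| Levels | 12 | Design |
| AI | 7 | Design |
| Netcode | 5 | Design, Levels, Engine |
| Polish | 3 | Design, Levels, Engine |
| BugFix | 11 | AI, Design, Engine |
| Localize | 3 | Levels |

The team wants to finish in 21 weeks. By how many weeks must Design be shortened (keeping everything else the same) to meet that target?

Current finish: 27 weeks; target: 21.
Design is on every critical path, so each week cut from Design cuts the finish by one (this holds down to a finish of 19).
Need 27 − 21 = 6 weeks off Design → Design becomes 3 weeks, finish becomes 21.

6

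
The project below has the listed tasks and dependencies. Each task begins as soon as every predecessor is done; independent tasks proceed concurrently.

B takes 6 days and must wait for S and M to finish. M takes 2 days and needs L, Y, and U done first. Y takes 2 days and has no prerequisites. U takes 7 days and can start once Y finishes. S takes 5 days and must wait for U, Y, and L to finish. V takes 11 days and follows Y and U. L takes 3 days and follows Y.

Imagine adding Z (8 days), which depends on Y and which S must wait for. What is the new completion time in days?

Originally the plan takes 20 days.
With Z inserted, S now waits for max(U, Y, L, Z).
New critical path: Y→Z→S→B = 2+8+5+6 = 21 ⇒ 21 days.

21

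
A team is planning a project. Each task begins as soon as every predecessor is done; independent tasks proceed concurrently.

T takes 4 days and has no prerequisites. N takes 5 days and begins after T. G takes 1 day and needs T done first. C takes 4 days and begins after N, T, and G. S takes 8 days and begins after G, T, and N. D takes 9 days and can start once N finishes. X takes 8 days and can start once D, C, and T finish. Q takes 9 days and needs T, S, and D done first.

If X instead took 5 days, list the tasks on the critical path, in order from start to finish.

T, N, D, Q

Critical path before the change: T→N→D→Q = 4+5+9+9 = 27 giving 27 days.
X is off the critical path — its longest chain is 26 days, giving 1 of slack.
No other chain overtakes it, so the finish is 27 days.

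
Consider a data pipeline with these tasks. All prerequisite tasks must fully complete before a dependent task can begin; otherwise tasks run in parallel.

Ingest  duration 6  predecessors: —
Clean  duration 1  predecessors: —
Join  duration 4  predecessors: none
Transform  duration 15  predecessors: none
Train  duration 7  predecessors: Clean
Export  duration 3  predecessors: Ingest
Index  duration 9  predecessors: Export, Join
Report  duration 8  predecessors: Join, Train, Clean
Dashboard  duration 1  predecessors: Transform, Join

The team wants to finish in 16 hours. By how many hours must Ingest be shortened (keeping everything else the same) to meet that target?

2

Current finish: 18 hours; target: 16.
Ingest is on every critical path, so each hour cut from Ingest cuts the finish by one (this holds down to a finish of 16).
Need 18 − 16 = 2 hours off Ingest → Ingest becomes 4 hours, finish becomes 16.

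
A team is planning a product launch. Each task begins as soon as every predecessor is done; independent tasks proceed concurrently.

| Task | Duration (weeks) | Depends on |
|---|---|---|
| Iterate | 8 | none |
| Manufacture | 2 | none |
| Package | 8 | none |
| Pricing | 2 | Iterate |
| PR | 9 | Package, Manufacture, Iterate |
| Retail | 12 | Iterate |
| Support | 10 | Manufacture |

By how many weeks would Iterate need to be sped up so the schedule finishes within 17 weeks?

3

Current finish: 20 weeks; target: 17.
Iterate is on every critical path, so each week cut from Iterate cuts the finish by one (this holds down to a finish of 17).
Need 20 − 17 = 3 weeks off Iterate → Iterate becomes 5 weeks, finish becomes 17.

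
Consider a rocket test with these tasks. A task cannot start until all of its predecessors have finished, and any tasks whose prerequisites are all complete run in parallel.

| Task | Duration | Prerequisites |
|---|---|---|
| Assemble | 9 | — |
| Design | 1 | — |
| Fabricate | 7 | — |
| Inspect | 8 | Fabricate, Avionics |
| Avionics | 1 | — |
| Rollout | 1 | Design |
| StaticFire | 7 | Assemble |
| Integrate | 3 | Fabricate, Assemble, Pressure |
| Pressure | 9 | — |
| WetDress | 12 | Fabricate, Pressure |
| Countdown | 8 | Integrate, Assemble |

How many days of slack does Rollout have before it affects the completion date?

19

Critical path: Pressure→WetDress = 9+12 = 21, so the finish is 21 days.
Longest path through Rollout: 2 days (earliest finish 2, latest finish 21).
So Rollout can slip 21 − 2 = 19 days.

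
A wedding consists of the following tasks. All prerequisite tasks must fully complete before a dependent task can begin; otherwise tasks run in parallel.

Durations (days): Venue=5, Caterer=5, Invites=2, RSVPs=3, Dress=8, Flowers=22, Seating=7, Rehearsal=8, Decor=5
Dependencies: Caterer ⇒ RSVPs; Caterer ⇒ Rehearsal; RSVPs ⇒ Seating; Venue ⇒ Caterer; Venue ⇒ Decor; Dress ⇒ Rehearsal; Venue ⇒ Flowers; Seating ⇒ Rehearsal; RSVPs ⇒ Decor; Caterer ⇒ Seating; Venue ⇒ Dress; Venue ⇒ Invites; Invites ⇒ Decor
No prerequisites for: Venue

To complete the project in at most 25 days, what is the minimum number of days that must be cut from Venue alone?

3

Current finish: 28 days; target: 25.
Venue is on every critical path, so each day cut from Venue cuts the finish by one (this holds down to a finish of 24).
Need 28 − 25 = 3 days off Venue → Venue becomes 2 days, finish becomes 25.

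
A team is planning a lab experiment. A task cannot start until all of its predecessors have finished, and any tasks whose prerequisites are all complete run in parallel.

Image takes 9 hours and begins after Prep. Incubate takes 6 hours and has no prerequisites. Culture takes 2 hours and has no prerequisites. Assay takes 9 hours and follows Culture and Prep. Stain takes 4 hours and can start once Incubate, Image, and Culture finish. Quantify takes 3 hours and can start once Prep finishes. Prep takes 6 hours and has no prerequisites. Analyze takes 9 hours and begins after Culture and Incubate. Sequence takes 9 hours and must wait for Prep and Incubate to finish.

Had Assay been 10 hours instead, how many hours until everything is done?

19

As given, the longest chain is Prep→Image→Stain = 6+9+4 = 19, so the finish is 19 hours.
Assay is off the critical path — its longest chain is 15 hours, giving 4 of slack.
That remains the longest chain; total 19 hours.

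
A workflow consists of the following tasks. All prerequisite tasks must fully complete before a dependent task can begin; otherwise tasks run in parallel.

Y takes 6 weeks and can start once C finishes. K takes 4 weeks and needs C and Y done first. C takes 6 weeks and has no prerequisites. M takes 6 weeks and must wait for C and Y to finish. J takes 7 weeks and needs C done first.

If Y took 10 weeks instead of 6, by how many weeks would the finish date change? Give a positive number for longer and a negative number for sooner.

Critical path before the change: C→Y→M = 6+6+6 = 18 giving 18 weeks.
Y is on the critical path; changing it to 10 makes that path 22 weeks.
No other chain overtakes it, so the finish is 22 weeks.
Change in finish: 22 − 18 = +4 weeks.

4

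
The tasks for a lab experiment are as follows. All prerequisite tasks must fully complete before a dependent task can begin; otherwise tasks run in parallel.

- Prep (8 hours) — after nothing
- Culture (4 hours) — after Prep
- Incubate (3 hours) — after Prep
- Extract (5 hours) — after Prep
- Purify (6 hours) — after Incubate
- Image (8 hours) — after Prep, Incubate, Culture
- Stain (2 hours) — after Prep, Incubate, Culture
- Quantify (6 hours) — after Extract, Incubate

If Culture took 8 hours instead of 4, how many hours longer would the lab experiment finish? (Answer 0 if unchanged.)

4

As given, the longest chain is Prep→Culture→Image = 8+4+8 = 20, so the finish is 20 hours.
Since Culture is critical, the +4 change carries straight to that chain (now 24 hours).
The critical path is still Prep→Culture→Image; finish is now 24 hours.
Change in finish: 24 − 20 = +4 hours.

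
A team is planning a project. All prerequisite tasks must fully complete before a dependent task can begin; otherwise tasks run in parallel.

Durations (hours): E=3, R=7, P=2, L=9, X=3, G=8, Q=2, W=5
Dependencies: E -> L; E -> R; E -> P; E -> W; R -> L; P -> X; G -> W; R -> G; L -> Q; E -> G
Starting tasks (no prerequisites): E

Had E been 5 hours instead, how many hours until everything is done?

25

The binding path is E→R→G→W = 3+7+8+5 = 23; finish at 23 hours.
E is on the critical path; changing it to 5 makes that path 25 hours.
That remains the longest chain; total 25 hours.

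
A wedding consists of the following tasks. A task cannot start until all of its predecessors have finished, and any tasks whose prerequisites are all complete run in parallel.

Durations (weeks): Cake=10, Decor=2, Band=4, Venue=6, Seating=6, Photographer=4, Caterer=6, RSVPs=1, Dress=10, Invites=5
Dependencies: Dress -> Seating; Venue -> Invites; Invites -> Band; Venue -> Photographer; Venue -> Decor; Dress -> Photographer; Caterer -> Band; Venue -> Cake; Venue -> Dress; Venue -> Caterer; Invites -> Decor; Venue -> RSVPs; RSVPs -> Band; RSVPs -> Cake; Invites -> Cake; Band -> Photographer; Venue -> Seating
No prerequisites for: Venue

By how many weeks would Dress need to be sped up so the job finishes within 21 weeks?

1

Current finish: 22 weeks; target: 21.
Dress is on every critical path, so each week cut from Dress cuts the finish by one (this holds down to a finish of 21).
Need 22 − 21 = 1 week off Dress → Dress becomes 9 weeks, finish becomes 21.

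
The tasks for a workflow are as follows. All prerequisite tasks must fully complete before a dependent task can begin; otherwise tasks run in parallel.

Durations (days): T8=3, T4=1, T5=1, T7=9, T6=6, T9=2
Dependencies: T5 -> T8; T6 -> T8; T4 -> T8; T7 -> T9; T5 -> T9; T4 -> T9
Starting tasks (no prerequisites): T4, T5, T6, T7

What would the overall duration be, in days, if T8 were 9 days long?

15

Baseline: T7→T9 = 9+2 = 11 → 11 days.
T8 is off the critical path — its longest chain is 9 days, giving 2 of slack.
The binding chain switches to T6→T8 = 6+9 = 15; finish 15 days.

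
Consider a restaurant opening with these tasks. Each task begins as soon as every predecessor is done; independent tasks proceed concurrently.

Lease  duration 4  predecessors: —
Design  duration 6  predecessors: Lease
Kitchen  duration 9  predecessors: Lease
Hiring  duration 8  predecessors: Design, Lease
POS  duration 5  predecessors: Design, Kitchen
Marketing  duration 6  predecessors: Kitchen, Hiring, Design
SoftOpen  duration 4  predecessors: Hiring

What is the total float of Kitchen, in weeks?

The longest chain is Lease→Design→Hiring→Marketing = 4+6+8+6 = 24; overall finish 24 weeks.
Longest path through Kitchen: 19 weeks (earliest finish 13, latest finish 18).
Float = 24 − 19 = 5.

5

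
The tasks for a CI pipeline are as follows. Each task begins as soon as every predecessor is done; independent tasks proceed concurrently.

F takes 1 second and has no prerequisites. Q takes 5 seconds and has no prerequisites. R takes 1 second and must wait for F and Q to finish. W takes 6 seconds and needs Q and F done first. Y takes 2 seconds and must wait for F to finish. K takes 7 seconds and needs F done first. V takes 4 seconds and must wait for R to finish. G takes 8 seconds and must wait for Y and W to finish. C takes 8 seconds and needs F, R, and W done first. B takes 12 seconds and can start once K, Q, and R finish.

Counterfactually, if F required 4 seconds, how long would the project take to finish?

23

Baseline: F→K→B = 1+7+12 = 20 → 20 seconds.
Since F is critical, the +3 change carries straight to that chain (now 23 seconds).
That remains the longest chain; total 23 seconds.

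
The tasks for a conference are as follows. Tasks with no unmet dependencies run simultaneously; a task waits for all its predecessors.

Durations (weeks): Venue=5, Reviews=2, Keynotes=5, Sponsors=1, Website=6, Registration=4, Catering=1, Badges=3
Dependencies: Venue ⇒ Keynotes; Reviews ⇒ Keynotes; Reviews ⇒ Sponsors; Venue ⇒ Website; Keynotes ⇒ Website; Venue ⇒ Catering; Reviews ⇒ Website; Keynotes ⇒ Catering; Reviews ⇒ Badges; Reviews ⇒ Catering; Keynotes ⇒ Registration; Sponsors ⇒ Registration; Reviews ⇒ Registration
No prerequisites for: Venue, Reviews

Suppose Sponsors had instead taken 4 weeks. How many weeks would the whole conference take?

16

As given, the longest chain is Venue→Keynotes→Website = 5+5+6 = 16, so the finish is 16 weeks.
The longest path through Sponsors is only 7 weeks, so Sponsors has float 9.
That remains the longest chain; total 16 weeks.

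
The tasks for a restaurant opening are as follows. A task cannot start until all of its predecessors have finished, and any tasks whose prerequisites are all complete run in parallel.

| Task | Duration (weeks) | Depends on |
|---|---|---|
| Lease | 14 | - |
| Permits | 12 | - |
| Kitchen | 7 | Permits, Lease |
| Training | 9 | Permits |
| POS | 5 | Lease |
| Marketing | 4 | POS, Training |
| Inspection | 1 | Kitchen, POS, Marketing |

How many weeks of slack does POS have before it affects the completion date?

The longest chain is Permits→Training→Marketing→Inspection = 12+9+4+1 = 26; overall finish 26 weeks.
Longest path through POS: 24 weeks (earliest finish 19, latest finish 21).
So POS can slip 21 − 19 = 2 weeks.

2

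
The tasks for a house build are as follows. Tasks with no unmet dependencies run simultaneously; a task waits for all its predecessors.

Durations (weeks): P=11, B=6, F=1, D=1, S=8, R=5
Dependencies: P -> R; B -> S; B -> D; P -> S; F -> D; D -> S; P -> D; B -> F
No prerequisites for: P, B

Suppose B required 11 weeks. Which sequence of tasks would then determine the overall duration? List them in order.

The binding path is P→D→S = 11+1+8 = 20; finish at 20 weeks.
B has 4 weeks of float (longest path through it is 16).
The binding chain switches to B→F→D→S = 11+1+1+8 = 21; finish 21 weeks.

B, F, D, S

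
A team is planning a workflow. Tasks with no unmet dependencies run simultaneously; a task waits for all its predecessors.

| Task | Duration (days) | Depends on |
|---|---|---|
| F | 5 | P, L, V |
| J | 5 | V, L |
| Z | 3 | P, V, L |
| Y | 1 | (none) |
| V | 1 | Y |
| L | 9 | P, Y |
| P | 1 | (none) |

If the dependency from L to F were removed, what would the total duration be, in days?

With the dependency in place, P→L→J = 1+9+5 = 15 sets the finish at 15 days.
Without L→F, F's earliest start moves from 10 to 2.
The longest chain is now P→L→J = 1+9+5 = 15, so the schedule takes 15 days.

15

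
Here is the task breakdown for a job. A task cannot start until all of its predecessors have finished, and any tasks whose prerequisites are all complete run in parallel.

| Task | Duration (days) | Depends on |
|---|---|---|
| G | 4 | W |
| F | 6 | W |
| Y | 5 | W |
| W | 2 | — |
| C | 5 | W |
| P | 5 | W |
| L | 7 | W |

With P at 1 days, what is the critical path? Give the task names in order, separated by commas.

Actual critical path: W→L = 2+7 = 9 ⇒ 9 days.
The longest path through P is only 7 days, so P has float 2.
The critical path is still W→L; finish is now 9 days.

W, L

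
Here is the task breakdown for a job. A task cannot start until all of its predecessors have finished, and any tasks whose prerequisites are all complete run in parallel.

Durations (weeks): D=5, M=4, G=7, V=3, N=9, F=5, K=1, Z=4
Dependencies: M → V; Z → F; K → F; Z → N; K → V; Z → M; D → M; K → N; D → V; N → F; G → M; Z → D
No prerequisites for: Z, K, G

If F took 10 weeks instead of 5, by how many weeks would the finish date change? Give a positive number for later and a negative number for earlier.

As given, the longest chain is Z→N→F = 4+9+5 = 18, so the finish is 18 weeks.
F lies on that path, so at 10 weeks the path becomes 23 weeks.
The critical path is still Z→N→F; finish is now 23 weeks.
Change in finish: 23 − 18 = +5 weeks.

5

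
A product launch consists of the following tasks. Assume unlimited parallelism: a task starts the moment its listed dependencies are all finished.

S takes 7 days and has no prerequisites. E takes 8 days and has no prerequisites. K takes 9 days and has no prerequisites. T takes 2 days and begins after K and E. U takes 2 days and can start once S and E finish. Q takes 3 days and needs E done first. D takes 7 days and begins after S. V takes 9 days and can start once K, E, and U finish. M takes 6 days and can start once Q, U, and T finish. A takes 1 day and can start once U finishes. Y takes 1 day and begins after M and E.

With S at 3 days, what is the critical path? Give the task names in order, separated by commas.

Actual critical path: E→U→V = 8+2+9 = 19 ⇒ 19 days.
S has 1 day of float (longest path through it is 18).
That remains the longest chain; total 19 days.

E, U, V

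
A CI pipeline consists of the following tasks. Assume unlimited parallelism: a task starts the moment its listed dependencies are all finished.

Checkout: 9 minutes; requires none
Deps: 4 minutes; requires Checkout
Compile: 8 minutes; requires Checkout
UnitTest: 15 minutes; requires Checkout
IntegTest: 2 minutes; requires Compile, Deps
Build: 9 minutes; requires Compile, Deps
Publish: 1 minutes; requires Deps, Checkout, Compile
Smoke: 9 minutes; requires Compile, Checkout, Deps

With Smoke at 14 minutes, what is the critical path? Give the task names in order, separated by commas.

Checkout, Compile, Smoke

The binding path is Checkout→Compile→Smoke = 9+8+9 = 26; finish at 26 minutes.
Smoke is on the critical path; changing it to 14 makes that path 31 minutes.
The critical path is still Checkout→Compile→Smoke; finish is now 31 minutes.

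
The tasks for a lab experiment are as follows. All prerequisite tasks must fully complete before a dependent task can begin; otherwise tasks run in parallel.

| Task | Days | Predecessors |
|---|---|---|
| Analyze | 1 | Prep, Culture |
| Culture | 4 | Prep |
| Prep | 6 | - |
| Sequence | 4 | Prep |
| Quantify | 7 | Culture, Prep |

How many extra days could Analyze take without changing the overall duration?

6

Critical path: Prep→Culture→Quantify = 6+4+7 = 17, so the finish is 17 days.
The longest chain containing Analyze totals 11 days.
So Analyze can slip 17 − 11 = 6 days.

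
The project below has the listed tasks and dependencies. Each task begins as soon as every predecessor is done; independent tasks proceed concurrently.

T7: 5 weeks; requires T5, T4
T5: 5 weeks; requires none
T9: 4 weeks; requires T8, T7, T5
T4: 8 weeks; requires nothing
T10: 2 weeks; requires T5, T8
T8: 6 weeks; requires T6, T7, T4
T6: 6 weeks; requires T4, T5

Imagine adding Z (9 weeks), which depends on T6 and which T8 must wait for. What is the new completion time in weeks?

33

Originally the project takes 24 weeks.
With Z inserted, T8 now waits for max(T6, T7, T4, Z).
New critical path: T4→T6→Z→T8→T9 = 8+6+9+6+4 = 33 ⇒ 33 weeks.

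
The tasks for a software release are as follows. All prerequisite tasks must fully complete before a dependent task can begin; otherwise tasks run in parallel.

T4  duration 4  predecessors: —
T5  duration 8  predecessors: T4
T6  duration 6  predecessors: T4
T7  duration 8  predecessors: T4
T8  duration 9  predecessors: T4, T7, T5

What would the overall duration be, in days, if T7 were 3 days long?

As given, the longest chain is T4→T7→T8 = 4+8+9 = 21, so the finish is 21 days.
Since T7 is critical, the -5 change carries straight to that chain (now 16 days).
New critical path: T4→T5→T8 = 4+8+9 = 21 ⇒ 21 days.

21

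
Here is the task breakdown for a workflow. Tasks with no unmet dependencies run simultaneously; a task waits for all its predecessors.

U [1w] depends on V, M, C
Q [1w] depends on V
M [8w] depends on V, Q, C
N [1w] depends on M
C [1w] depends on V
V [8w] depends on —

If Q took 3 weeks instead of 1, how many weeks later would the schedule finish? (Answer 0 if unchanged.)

The binding path is V→Q→M→N = 8+1+8+1 = 18; finish at 18 weeks.
Since Q is critical, the +2 change carries straight to that chain (now 20 weeks).
No other chain overtakes it, so the finish is 20 weeks.
Change in finish: 20 − 18 = +2 weeks.

2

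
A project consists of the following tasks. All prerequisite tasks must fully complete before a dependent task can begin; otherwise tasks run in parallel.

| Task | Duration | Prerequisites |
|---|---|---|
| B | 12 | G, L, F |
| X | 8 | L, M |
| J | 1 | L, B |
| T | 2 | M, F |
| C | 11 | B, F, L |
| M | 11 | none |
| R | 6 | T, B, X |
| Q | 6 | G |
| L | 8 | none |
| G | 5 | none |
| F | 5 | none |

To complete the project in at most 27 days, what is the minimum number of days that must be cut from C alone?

Current finish: 31 days; target: 27.
C is on every critical path, so each day cut from C cuts the finish by one (this holds down to a finish of 26).
Need 31 − 27 = 4 days off C → C becomes 7 days, finish becomes 27.

4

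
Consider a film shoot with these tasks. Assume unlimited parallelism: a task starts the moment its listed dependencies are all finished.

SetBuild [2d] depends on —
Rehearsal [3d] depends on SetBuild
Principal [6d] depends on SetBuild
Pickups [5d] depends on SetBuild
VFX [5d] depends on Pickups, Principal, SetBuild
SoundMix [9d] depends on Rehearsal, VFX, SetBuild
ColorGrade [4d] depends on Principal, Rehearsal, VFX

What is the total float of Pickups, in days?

1

Critical path: SetBuild→Principal→VFX→SoundMix = 2+6+5+9 = 22, so the finish is 22 days.
The longest chain containing Pickups totals 21 days.
Float = 22 − 21 = 1.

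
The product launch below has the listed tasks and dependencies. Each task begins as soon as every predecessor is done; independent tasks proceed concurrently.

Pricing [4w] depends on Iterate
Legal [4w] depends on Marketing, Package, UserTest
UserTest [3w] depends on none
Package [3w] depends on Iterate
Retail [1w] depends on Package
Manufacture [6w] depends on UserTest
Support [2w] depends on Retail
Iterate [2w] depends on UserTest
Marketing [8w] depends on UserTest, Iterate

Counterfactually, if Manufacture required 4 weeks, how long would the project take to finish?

Critical path before the change: UserTest→Iterate→Marketing→Legal = 3+2+8+4 = 17 giving 17 weeks.
The longest path through Manufacture is only 9 weeks, so Manufacture has float 8.
That remains the longest chain; total 17 weeks.

17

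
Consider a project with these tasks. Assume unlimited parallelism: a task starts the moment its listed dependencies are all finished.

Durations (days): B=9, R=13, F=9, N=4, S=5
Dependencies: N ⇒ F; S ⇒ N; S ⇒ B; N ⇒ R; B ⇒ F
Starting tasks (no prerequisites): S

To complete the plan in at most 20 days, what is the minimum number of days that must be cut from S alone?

Current finish: 23 days; target: 20.
S is on every critical path, so each day cut from S cuts the finish by one (this holds down to a finish of 19).
Need 23 − 20 = 3 days off S → S becomes 2 days, finish becomes 20.

3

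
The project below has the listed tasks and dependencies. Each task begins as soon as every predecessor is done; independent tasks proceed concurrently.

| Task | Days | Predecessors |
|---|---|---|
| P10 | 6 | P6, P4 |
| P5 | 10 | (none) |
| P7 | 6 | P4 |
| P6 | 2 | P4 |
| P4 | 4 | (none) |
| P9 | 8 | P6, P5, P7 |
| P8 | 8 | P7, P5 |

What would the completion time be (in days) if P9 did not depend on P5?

18

With the dependency in place, P4→P7→P8 = 4+6+8 = 18 sets the finish at 18 days.
Dropping P5→P9 doesn't change P9's earliest start (10); another predecessor still binds.
New critical path: P4→P7→P8 = 4+6+8 = 18 ⇒ 18 days.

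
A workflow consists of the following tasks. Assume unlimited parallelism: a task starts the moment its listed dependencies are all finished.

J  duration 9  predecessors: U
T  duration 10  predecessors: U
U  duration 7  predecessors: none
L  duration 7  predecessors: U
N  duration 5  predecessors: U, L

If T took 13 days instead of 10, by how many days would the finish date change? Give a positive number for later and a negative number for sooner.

1

The binding path is U→L→N = 7+7+5 = 19; finish at 19 days.
The longest path through T is only 17 days, so T has float 2.
Now U→T = 7+13 = 20 is longest, so the finish becomes 20 days.
Change in finish: 20 − 19 = +1 days.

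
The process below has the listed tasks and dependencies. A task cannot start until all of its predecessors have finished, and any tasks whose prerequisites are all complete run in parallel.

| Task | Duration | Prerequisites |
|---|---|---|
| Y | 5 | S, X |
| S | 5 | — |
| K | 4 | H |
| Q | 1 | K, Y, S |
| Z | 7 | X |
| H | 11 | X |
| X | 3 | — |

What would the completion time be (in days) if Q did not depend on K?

Before: longest chain X→H→K→Q = 3+11+4+1 = 19, finish 19.
Without K→Q, Q's earliest start moves from 18 to 10.
The longest chain is now X→H→K = 3+11+4 = 18, so the plan takes 18 days.

18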